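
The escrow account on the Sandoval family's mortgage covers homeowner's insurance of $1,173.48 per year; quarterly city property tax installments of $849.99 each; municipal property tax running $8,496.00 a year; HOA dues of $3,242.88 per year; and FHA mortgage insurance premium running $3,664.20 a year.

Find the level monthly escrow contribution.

Homeowner's insurance: $1,173.48/yr
City property tax: $849.99 × 4 = $3,399.96/yr
Municipal property tax: $8,496.00/yr
HOA dues: $3,242.88/yr
FHA mortgage insurance premium: $3,664.20/yr
Total per year = $1,173.48 + $3,399.96 + $8,496.00 + $3,242.88 + $3,664.20 = $19,976.52
Monthly = $19,976.52 ÷ 12 = $1,664.71

$1,664.71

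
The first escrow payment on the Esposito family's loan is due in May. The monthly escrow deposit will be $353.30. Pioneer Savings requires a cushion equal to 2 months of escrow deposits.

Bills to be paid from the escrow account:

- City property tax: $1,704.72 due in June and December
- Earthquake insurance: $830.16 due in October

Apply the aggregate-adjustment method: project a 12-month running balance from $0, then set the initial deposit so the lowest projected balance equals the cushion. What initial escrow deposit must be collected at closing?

Cushion = 2 × $353.30 = $706.60
Trial balance (start $0, +$353.30 each month, − disbursements):
  May: +$353.30 → $353.30
  Jun: +$353.30 − $1,704.72 → -$998.12
  Jul: +$353.30 → -$644.82
  Aug: +$353.30 → -$291.52
  Sep: +$353.30 → $61.78
  Oct: +$353.30 − $830.16 → -$415.08
  Nov: +$353.30 → -$61.78
  Dec: +$353.30 − $1,704.72 → -$1,413.20
  Jan: +$353.30 → -$1,059.90
  Feb: +$353.30 → -$706.60
  Mar: +$353.30 → -$353.30
  Apr: +$353.30 → $0.00
Lowest trial balance = -$1,413.20 (Dec)
Initial deposit = cushion − low point = $706.60 − (-$1,413.20) = $2,119.80

$2,119.80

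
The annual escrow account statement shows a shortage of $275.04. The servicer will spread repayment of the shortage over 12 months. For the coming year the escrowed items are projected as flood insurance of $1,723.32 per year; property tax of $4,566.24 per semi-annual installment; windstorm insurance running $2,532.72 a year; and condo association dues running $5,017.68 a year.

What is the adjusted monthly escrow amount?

Flood insurance: $1,723.32
Property tax: $4,566.24 × 2 = $9,132.48
Windstorm insurance: $2,532.72
Condo association dues: $5,017.68
Combined annual = $18,406.20
Monthly = $18,406.20 / 12 = $1,533.85
Monthly shortage recovery: $275.04 ÷ 12 = $22.92
Adjusted monthly = $1,533.85 + $22.92 = $1,556.77

$1,556.77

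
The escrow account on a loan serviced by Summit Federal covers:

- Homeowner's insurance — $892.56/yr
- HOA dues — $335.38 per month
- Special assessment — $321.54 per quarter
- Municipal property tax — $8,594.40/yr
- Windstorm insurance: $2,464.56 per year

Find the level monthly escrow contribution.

Homeowner's insurance — $892.56 annually
HOA dues — $335.38 × 12 = $4,024.56 annually
Special assessment — $321.54 × 4 = $1,286.16 annually
Municipal property tax — $8,594.40 annually
Windstorm insurance — $2,464.56 annually
Yearly total = $892.56 + $4,024.56 + $1,286.16 + $8,594.40 + $2,464.56 = $17,262.24
Per month = $17,262.24 ÷ 12 = $1,438.52

$1,438.52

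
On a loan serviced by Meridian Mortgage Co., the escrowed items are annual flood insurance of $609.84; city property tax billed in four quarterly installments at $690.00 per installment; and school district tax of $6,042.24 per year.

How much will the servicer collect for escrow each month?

$784.34

Flood insurance: $609.84 annually
City property tax: $690.00 × 4 = $2,760.00 annually
School district tax: $6,042.24 annually
Annual escrow total = $609.84 + $2,760.00 + $6,042.24 = $9,412.08
Per month = $9,412.08 / 12 = $784.34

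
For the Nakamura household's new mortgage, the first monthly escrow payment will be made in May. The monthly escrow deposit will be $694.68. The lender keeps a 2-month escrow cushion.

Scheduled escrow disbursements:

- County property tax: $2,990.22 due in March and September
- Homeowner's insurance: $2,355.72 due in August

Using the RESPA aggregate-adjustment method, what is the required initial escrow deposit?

Cushion = 2 × $694.68 = $1,389.36
Trial balance (start $0, +$694.68 each month, − disbursements):
  May: +$694.68 → $694.68
  Jun: +$694.68 → $1,389.36
  Jul: +$694.68 → $2,084.04
  Aug: +$694.68 − $2,355.72 → $423.00
  Sep: +$694.68 − $2,990.22 → -$1,872.54
  Oct: +$694.68 → -$1,177.86
  Nov: +$694.68 → -$483.18
  Dec: +$694.68 → $211.50
  Jan: +$694.68 → $906.18
  Feb: +$694.68 → $1,600.86
  Mar: +$694.68 − $2,990.22 → -$694.68
  Apr: +$694.68 → $0.00
Lowest trial balance = -$1,872.54 (Sep)
Initial deposit = cushion − low point = $1,389.36 − (-$1,872.54) = $3,261.90

$3,261.90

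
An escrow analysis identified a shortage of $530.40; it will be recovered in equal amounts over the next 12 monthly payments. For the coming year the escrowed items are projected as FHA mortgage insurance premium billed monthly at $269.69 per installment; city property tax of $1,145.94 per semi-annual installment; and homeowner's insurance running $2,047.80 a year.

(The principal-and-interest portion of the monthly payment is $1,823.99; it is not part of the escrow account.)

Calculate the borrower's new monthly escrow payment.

$675.53

FHA mortgage insurance premium: $269.69 × 12 = $3,236.28 annually
City property tax: $1,145.94 × 2 = $2,291.88 annually
Homeowner's insurance: $2,047.80 annually
Total per year = $3,236.28 + $2,291.88 + $2,047.80 = $7,575.96
Monthly escrow = $7,575.96 ÷ 12 = $631.33
Monthly shortage recovery: $530.40 / 12 = $44.20
Adjusted monthly = $631.33 + $44.20 = $675.53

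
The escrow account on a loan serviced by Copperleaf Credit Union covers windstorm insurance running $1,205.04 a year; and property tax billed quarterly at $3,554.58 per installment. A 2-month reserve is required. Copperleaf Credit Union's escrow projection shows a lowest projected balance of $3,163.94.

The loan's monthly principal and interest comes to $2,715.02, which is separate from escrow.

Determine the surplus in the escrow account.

Windstorm insurance — $1,205.04 annually
Property tax — $3,554.58 × 4 = $14,218.32 annually
Total annual escrow = $1,205.04 + $14,218.32 = $15,423.36
Per month = $15,423.36 ÷ 12 = $1,285.28
Required cushion = 2 × $1,285.28 = $2,570.56
Excess over cushion: $3,163.94 − $2,570.56 = $593.38

$593.38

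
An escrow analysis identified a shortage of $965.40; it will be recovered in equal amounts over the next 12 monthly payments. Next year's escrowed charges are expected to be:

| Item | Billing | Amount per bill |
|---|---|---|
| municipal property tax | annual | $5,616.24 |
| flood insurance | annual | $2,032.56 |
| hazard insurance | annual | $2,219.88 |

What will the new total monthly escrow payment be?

Municipal property tax = $5,616.24 per year
Flood insurance = $2,032.56 per year
Hazard insurance = $2,219.88 per year
Total per year = $9,868.68
Monthly = $9,868.68 ÷ 12 = $822.39
Monthly shortage recovery: $965.40 ÷ 12 = $80.45
New monthly escrow = $822.39 + $80.45 = $902.84

$902.84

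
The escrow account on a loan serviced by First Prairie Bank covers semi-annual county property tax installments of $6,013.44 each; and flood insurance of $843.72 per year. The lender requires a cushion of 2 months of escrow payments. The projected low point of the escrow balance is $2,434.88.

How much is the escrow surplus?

County property tax = $6,013.44 × 2 = $12,026.88 per year
Flood insurance = $843.72 per year
Total per year = $12,026.88 + $843.72 = $12,870.60
Monthly = $12,870.60 ÷ 12 = $1,072.55
Cushion = 2 × $1,072.55 = $2,145.10
Excess over cushion: $2,434.88 − $2,145.10 = $289.78

$289.78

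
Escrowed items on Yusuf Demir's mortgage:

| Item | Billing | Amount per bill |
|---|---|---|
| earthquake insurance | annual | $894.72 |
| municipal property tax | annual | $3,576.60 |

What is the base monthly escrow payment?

$372.61

Earthquake insurance = $894.72 per year
Municipal property tax = $3,576.60 per year
Total per year = $894.72 + $3,576.60 = $4,471.32
Per month = $4,471.32 / 12 = $372.61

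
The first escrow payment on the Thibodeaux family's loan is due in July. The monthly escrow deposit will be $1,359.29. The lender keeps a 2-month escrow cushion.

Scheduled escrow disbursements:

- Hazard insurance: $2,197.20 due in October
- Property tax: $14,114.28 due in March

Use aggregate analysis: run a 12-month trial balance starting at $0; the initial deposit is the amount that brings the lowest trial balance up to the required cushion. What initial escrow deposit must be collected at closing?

$6,796.45

Cushion = 2 × $1,359.29 = $2,718.58
Trial balance (start $0, +$1,359.29 each month, − disbursements):
  Jul: +$1,359.29 → $1,359.29
  Aug: +$1,359.29 → $2,718.58
  Sep: +$1,359.29 → $4,077.87
  Oct: +$1,359.29 − $2,197.20 → $3,239.96
  Nov: +$1,359.29 → $4,599.25
  Dec: +$1,359.29 → $5,958.54
  Jan: +$1,359.29 → $7,317.83
  Feb: +$1,359.29 → $8,677.12
  Mar: +$1,359.29 − $14,114.28 → -$4,077.87
  Apr: +$1,359.29 → -$2,718.58
  May: +$1,359.29 → -$1,359.29
  Jun: +$1,359.29 → $0.00
Lowest trial balance = -$4,077.87 (Mar)
Initial deposit = cushion − low point = $2,718.58 − (-$4,077.87) = $6,796.45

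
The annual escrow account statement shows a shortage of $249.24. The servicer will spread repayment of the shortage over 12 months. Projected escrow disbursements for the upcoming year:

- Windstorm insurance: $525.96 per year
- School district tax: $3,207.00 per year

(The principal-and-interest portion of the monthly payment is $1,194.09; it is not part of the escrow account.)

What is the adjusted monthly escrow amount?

$331.85

Windstorm insurance: $525.96
School district tax: $3,207.00
Combined annual = $525.96 + $3,207.00 = $3,732.96
Per month = $3,732.96 ÷ 12 = $311.08
Monthly shortage recovery: $249.24 / 12 = $20.77
New monthly escrow = $311.08 + $20.77 = $331.85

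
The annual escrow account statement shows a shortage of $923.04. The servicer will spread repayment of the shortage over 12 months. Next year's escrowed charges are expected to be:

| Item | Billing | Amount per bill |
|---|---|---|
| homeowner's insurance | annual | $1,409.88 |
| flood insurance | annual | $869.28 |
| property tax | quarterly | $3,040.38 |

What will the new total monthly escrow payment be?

$1,280.31

Homeowner's insurance = $1,409.88 annually
Flood insurance = $869.28 annually
Property tax = $3,040.38 × 4 = $12,161.52 annually
Yearly total = $1,409.88 + $869.28 + $12,161.52 = $14,440.68
Monthly = $14,440.68 ÷ 12 = $1,203.39
Monthly shortage recovery: $923.04 ÷ 12 = $76.92
New monthly escrow = $1,203.39 + $76.92 = $1,280.31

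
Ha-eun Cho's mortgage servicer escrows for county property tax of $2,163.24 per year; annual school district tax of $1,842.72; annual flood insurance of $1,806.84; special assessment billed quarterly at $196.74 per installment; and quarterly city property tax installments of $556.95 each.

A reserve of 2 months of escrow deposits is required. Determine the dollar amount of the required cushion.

$1,471.26

County property tax = $2,163.24 annually
School district tax = $1,842.72 annually
Flood insurance = $1,806.84 annually
Special assessment = $196.74 × 4 = $786.96 annually
City property tax = $556.95 × 4 = $2,227.80 annually
Combined annual = $2,163.24 + $1,842.72 + $1,806.84 + $786.96 + $2,227.80 = $8,827.56
Base monthly escrow = $8,827.56 / 12 = $735.63
Required cushion = 2 × $735.63 = $1,471.26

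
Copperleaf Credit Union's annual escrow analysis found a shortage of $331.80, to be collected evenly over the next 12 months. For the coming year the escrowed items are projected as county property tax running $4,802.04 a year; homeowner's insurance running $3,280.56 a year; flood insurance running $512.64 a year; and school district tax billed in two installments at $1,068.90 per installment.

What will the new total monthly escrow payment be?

$922.07

County property tax — $4,802.04/yr
Homeowner's insurance — $3,280.56/yr
Flood insurance — $512.64/yr
School district tax — $1,068.90 × 2 = $2,137.80/yr
Annual escrow total = $4,802.04 + $3,280.56 + $512.64 + $2,137.80 = $10,733.04
Monthly escrow = $10,733.04 / 12 = $894.42
Shortage spread = $331.80 ÷ 12 = $27.65/mo
Adjusted monthly = $894.42 + $27.65 = $922.07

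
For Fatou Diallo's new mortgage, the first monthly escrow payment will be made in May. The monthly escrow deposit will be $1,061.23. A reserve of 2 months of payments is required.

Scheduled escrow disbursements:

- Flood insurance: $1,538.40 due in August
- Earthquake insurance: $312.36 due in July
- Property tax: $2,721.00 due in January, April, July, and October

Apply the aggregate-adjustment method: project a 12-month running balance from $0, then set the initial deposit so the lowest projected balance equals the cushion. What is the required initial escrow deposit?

Cushion = 2 × $1,061.23 = $2,122.46
Trial balance (start $0, +$1,061.23 each month, − disbursements):
  May: +$1,061.23 → $1,061.23
  Jun: +$1,061.23 → $2,122.46
  Jul: +$1,061.23 − $3,033.36 → $150.33
  Aug: +$1,061.23 − $1,538.40 → -$326.84
  Sep: +$1,061.23 → $734.39
  Oct: +$1,061.23 − $2,721.00 → -$925.38
  Nov: +$1,061.23 → $135.85
  Dec: +$1,061.23 → $1,197.08
  Jan: +$1,061.23 − $2,721.00 → -$462.69
  Feb: +$1,061.23 → $598.54
  Mar: +$1,061.23 → $1,659.77
  Apr: +$1,061.23 − $2,721.00 → $0.00
Lowest trial balance = -$925.38 (Oct)
Initial deposit = cushion − low point = $2,122.46 − (-$925.38) = $3,047.84

$3,047.84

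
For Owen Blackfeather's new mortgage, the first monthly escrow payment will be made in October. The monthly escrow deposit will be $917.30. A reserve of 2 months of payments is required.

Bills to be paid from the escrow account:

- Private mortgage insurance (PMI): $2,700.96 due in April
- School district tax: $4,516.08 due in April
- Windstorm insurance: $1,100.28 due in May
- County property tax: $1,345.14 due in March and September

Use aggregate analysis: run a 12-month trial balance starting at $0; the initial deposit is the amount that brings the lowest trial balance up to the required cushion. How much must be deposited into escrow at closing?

$4,158.66

Cushion = 2 × $917.30 = $1,834.60
Trial balance (start $0, +$917.30 each month, − disbursements):
  Oct: +$917.30 → $917.30
  Nov: +$917.30 → $1,834.60
  Dec: +$917.30 → $2,751.90
  Jan: +$917.30 → $3,669.20
  Feb: +$917.30 → $4,586.50
  Mar: +$917.30 − $1,345.14 → $4,158.66
  Apr: +$917.30 − $7,217.04 → -$2,141.08
  May: +$917.30 − $1,100.28 → -$2,324.06
  Jun: +$917.30 → -$1,406.76
  Jul: +$917.30 → -$489.46
  Aug: +$917.30 → $427.84
  Sep: +$917.30 − $1,345.14 → $0.00
Lowest trial balance = -$2,324.06 (May)
Initial deposit = cushion − low point = $1,834.60 − (-$2,324.06) = $4,158.66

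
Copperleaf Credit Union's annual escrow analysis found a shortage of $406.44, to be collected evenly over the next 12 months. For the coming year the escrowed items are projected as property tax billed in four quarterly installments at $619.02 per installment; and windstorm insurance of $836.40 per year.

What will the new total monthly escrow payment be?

Property tax — $619.02 × 4 = $2,476.08
Windstorm insurance — $836.40
Annual escrow total = $3,312.48
Per month = $3,312.48 / 12 = $276.04
Shortage spread = $406.44 / 12 = $33.87/mo
New monthly escrow = $276.04 + $33.87 = $309.91

$309.91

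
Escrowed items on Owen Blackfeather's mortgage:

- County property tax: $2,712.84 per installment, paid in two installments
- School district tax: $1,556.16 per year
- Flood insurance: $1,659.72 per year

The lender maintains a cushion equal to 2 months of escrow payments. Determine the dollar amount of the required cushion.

$1,440.26

County property tax: $2,712.84 × 2 = $5,425.68/yr
School district tax: $1,556.16/yr
Flood insurance: $1,659.72/yr
Annual escrow total = $5,425.68 + $1,556.16 + $1,659.72 = $8,641.56
Monthly = $8,641.56 ÷ 12 = $720.13
Required cushion = 2 × $720.13 = $1,440.26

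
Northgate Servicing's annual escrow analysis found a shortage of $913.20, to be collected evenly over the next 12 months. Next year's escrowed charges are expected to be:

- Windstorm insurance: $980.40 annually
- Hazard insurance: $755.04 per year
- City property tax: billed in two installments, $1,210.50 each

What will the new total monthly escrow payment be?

$422.47

Windstorm insurance: $980.40 per year
Hazard insurance: $755.04 per year
City property tax: $1,210.50 × 2 = $2,421.00 per year
Combined annual = $980.40 + $755.04 + $2,421.00 = $4,156.44
Monthly escrow = $4,156.44 / 12 = $346.37
Shortage per month = $913.20 / 12 = $76.10
New monthly escrow = $346.37 + $76.10 = $422.47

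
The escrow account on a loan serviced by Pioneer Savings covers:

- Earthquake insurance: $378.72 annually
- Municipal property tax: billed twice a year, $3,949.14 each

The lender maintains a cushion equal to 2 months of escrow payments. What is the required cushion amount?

$1,379.50

Earthquake insurance: $378.72/yr
Municipal property tax: $3,949.14 × 2 = $7,898.28/yr
Combined annual = $378.72 + $7,898.28 = $8,277.00
Monthly = $8,277.00 / 12 = $689.75
Reserve = 2 × $689.75 = $1,379.50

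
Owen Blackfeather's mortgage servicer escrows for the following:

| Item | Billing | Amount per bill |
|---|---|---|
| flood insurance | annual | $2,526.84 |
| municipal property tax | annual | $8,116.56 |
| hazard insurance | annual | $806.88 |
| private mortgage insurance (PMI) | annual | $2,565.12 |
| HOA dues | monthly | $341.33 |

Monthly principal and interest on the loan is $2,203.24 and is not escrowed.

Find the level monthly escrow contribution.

$1,509.28

Flood insurance — $2,526.84
Municipal property tax — $8,116.56
Hazard insurance — $806.88
Private mortgage insurance (PMI) — $2,565.12
HOA dues — $341.33 × 12 = $4,095.96
Total per year = $18,111.36
Monthly escrow = $18,111.36 / 12 = $1,509.28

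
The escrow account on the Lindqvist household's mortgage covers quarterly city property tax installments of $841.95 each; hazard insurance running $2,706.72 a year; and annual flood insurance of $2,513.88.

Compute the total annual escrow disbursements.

$8,588.40

City property tax: $841.95 × 4 = $3,367.80 per year
Hazard insurance: $2,706.72 per year
Flood insurance: $2,513.88 per year
Total annual escrow = $3,367.80 + $2,706.72 + $2,513.88 = $8,588.40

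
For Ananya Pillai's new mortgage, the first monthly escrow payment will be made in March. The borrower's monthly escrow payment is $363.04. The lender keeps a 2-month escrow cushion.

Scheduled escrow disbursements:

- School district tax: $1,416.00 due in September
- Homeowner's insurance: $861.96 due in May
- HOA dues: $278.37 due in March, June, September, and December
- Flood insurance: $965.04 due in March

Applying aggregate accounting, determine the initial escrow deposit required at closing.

Cushion = 2 × $363.04 = $726.08
Trial balance (start $0, +$363.04 each month, − disbursements):
  Mar: +$363.04 − $1,243.41 → -$880.37
  Apr: +$363.04 → -$517.33
  May: +$363.04 − $861.96 → -$1,016.25
  Jun: +$363.04 − $278.37 → -$931.58
  Jul: +$363.04 → -$568.54
  Aug: +$363.04 → -$205.50
  Sep: +$363.04 − $1,694.37 → -$1,536.83
  Oct: +$363.04 → -$1,173.79
  Nov: +$363.04 → -$810.75
  Dec: +$363.04 − $278.37 → -$726.08
  Jan: +$363.04 → -$363.04
  Feb: +$363.04 → $0.00
Lowest trial balance = -$1,536.83 (Sep)
Initial deposit = cushion − low point = $726.08 − (-$1,536.83) = $2,262.91

$2,262.91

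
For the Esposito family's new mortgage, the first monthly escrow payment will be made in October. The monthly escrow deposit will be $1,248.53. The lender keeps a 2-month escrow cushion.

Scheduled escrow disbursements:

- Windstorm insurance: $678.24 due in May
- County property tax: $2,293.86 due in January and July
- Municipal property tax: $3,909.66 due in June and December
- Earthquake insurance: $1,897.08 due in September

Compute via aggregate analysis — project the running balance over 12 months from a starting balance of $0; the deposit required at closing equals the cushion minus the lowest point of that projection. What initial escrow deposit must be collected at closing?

$3,706.46

Cushion = 2 × $1,248.53 = $2,497.06
Trial balance (start $0, +$1,248.53 each month, − disbursements):
  Oct: +$1,248.53 → $1,248.53
  Nov: +$1,248.53 → $2,497.06
  Dec: +$1,248.53 − $3,909.66 → -$164.07
  Jan: +$1,248.53 − $2,293.86 → -$1,209.40
  Feb: +$1,248.53 → $39.13
  Mar: +$1,248.53 → $1,287.66
  Apr: +$1,248.53 → $2,536.19
  May: +$1,248.53 − $678.24 → $3,106.48
  Jun: +$1,248.53 − $3,909.66 → $445.35
  Jul: +$1,248.53 − $2,293.86 → -$599.98
  Aug: +$1,248.53 → $648.55
  Sep: +$1,248.53 − $1,897.08 → $0.00
Lowest trial balance = -$1,209.40 (Jan)
Initial deposit = cushion − low point = $2,497.06 − (-$1,209.40) = $3,706.46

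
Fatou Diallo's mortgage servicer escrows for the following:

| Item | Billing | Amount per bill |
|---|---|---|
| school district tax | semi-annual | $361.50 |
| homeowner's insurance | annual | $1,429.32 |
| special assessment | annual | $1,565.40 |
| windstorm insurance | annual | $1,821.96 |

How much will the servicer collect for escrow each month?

School district tax: $361.50 × 2 = $723.00
Homeowner's insurance: $1,429.32
Special assessment: $1,565.40
Windstorm insurance: $1,821.96
Total annual escrow = $723.00 + $1,429.32 + $1,565.40 + $1,821.96 = $5,539.68
Monthly = $5,539.68 ÷ 12 = $461.64

$461.64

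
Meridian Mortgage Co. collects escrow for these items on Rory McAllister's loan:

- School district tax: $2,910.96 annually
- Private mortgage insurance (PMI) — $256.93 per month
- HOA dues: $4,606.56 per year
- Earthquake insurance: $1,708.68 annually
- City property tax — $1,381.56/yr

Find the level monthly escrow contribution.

School district tax — $2,910.96/yr
Private mortgage insurance (PMI) — $256.93 × 12 = $3,083.16/yr
HOA dues — $4,606.56/yr
Earthquake insurance — $1,708.68/yr
City property tax — $1,381.56/yr
Yearly total = $2,910.96 + $3,083.16 + $4,606.56 + $1,708.68 + $1,381.56 = $13,690.92
Monthly = $13,690.92 ÷ 12 = $1,140.91

$1,140.91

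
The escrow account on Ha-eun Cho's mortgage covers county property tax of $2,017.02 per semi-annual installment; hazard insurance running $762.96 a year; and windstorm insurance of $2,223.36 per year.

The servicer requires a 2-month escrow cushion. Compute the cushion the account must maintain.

County property tax — $2,017.02 × 2 = $4,034.04/yr
Hazard insurance — $762.96/yr
Windstorm insurance — $2,223.36/yr
Combined annual = $4,034.04 + $762.96 + $2,223.36 = $7,020.36
Base monthly escrow = $7,020.36 / 12 = $585.03
Cushion = 2 × $585.03 = $1,170.06

$1,170.06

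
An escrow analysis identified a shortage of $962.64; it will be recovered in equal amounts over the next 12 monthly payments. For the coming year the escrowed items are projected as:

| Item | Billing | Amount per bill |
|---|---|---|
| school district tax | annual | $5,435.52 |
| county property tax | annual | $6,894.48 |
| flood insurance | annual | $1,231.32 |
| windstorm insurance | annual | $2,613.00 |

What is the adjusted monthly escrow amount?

School district tax = $5,435.52
County property tax = $6,894.48
Flood insurance = $1,231.32
Windstorm insurance = $2,613.00
Total per year = $5,435.52 + $6,894.48 + $1,231.32 + $2,613.00 = $16,174.32
Monthly = $16,174.32 ÷ 12 = $1,347.86
Shortage spread = $962.64 / 12 = $80.22/mo
New monthly escrow = $1,347.86 + $80.22 = $1,428.08

$1,428.08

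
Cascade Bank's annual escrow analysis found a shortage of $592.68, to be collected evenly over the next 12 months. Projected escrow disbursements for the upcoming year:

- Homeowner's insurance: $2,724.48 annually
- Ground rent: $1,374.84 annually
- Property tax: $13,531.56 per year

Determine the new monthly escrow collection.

Homeowner's insurance = $2,724.48 annually
Ground rent = $1,374.84 annually
Property tax = $13,531.56 annually
Total per year = $17,630.88
Monthly escrow = $17,630.88 ÷ 12 = $1,469.24
Shortage spread = $592.68 ÷ 12 = $49.39/mo
New monthly escrow = $1,469.24 + $49.39 = $1,518.63

$1,518.63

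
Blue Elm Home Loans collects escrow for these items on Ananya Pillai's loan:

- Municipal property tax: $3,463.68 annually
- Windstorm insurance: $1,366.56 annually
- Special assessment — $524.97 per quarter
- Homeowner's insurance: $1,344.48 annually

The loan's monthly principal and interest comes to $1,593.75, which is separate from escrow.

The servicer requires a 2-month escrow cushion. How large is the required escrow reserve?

$1,379.10

Municipal property tax: $3,463.68
Windstorm insurance: $1,366.56
Special assessment: $524.97 × 4 = $2,099.88
Homeowner's insurance: $1,344.48
Total annual escrow = $8,274.60
Monthly escrow = $8,274.60 ÷ 12 = $689.55
Reserve = 2 × $689.55 = $1,379.10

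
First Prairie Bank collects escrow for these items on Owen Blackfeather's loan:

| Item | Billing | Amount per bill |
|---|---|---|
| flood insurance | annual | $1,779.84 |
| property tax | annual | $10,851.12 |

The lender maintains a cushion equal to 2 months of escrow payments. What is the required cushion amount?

Flood insurance — $1,779.84 annually
Property tax — $10,851.12 annually
Yearly total = $12,630.96
Monthly = $12,630.96 ÷ 12 = $1,052.58
Required cushion = 2 × $1,052.58 = $2,105.16

$2,105.16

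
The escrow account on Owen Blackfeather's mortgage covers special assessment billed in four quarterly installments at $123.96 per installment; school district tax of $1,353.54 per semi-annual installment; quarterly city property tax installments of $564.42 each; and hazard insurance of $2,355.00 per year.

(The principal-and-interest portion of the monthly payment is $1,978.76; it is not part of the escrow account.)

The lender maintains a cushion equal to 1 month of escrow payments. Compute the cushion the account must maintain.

$651.30

Special assessment: $123.96 × 4 = $495.84
School district tax: $1,353.54 × 2 = $2,707.08
City property tax: $564.42 × 4 = $2,257.68
Hazard insurance: $2,355.00
Total per year = $495.84 + $2,707.08 + $2,257.68 + $2,355.00 = $7,815.60
Base monthly escrow = $7,815.60 ÷ 12 = $651.30
Cushion = 1 × $651.30 = $651.30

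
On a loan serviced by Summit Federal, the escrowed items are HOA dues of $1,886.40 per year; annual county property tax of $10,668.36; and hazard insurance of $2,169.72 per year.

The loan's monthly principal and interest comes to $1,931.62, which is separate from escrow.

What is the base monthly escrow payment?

HOA dues = $1,886.40
County property tax = $10,668.36
Hazard insurance = $2,169.72
Total annual escrow = $1,886.40 + $10,668.36 + $2,169.72 = $14,724.48
Base monthly escrow = $14,724.48 ÷ 12 = $1,227.04

$1,227.04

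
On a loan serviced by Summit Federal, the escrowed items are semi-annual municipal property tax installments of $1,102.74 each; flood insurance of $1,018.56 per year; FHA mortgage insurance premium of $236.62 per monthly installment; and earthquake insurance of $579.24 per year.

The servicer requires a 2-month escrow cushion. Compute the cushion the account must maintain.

$1,107.12

Municipal property tax: $1,102.74 × 2 = $2,205.48 annually
Flood insurance: $1,018.56 annually
FHA mortgage insurance premium: $236.62 × 12 = $2,839.44 annually
Earthquake insurance: $579.24 annually
Total annual escrow = $6,642.72
Base monthly escrow = $6,642.72 ÷ 12 = $553.56
Required cushion = 2 × $553.56 = $1,107.12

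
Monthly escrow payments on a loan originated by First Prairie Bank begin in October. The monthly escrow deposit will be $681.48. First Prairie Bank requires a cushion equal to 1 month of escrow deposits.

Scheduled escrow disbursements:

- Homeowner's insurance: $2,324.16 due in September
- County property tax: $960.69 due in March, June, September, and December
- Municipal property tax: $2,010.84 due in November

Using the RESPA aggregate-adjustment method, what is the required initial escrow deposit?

$1,608.57

Cushion = 1 × $681.48 = $681.48
Trial balance (start $0, +$681.48 each month, − disbursements):
  Oct: +$681.48 → $681.48
  Nov: +$681.48 − $2,010.84 → -$647.88
  Dec: +$681.48 − $960.69 → -$927.09
  Jan: +$681.48 → -$245.61
  Feb: +$681.48 → $435.87
  Mar: +$681.48 − $960.69 → $156.66
  Apr: +$681.48 → $838.14
  May: +$681.48 → $1,519.62
  Jun: +$681.48 − $960.69 → $1,240.41
  Jul: +$681.48 → $1,921.89
  Aug: +$681.48 → $2,603.37
  Sep: +$681.48 − $3,284.85 → $0.00
Lowest trial balance = -$927.09 (Dec)
Initial deposit = cushion − low point = $681.48 − (-$927.09) = $1,608.57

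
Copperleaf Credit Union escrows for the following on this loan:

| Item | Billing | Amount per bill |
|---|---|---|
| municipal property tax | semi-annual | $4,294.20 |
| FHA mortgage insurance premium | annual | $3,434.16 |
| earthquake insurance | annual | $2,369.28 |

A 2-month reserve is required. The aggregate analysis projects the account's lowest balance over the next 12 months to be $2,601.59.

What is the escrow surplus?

$202.95

Municipal property tax — $4,294.20 × 2 = $8,588.40 annually
FHA mortgage insurance premium — $3,434.16 annually
Earthquake insurance — $2,369.28 annually
Total annual escrow = $8,588.40 + $3,434.16 + $2,369.28 = $14,391.84
Monthly = $14,391.84 ÷ 12 = $1,199.32
Cushion = 2 × $1,199.32 = $2,398.64
Excess over cushion: $2,601.59 − $2,398.64 = $202.95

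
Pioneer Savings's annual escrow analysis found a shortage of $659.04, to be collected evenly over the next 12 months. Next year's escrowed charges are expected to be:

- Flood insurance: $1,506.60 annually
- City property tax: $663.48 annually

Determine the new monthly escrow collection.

$235.76

Flood insurance — $1,506.60 annually
City property tax — $663.48 annually
Annual escrow total = $2,170.08
Monthly escrow = $2,170.08 ÷ 12 = $180.84
Shortage per month = $659.04 / 12 = $54.92
New monthly escrow = $180.84 + $54.92 = $235.76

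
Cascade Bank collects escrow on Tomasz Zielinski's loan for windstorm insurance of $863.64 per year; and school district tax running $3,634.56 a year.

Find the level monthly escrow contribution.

Windstorm insurance = $863.64/yr
School district tax = $3,634.56/yr
Total per year = $863.64 + $3,634.56 = $4,498.20
Monthly escrow = $4,498.20 ÷ 12 = $374.85

$374.85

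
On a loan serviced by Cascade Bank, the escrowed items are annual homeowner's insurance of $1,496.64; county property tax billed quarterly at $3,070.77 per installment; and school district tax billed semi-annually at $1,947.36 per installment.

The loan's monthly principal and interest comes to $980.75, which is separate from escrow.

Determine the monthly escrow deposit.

$1,472.87

Homeowner's insurance — $1,496.64/yr
County property tax — $3,070.77 × 4 = $12,283.08/yr
School district tax — $1,947.36 × 2 = $3,894.72/yr
Combined annual = $1,496.64 + $12,283.08 + $3,894.72 = $17,674.44
Per month = $17,674.44 ÷ 12 = $1,472.87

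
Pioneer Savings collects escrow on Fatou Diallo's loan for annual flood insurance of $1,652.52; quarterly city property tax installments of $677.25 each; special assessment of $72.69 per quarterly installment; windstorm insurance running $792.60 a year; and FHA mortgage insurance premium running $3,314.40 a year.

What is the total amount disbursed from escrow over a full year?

Flood insurance: $1,652.52 per year
City property tax: $677.25 × 4 = $2,709.00 per year
Special assessment: $72.69 × 4 = $290.76 per year
Windstorm insurance: $792.60 per year
FHA mortgage insurance premium: $3,314.40 per year
Annual escrow total = $1,652.52 + $2,709.00 + $290.76 + $792.60 + $3,314.40 = $8,759.28

$8,759.28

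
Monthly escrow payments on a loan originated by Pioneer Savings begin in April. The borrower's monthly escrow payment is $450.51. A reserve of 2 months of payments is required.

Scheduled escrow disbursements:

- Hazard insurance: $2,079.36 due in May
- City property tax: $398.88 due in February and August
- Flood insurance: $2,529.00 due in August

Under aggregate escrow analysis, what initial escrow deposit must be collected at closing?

Cushion = 2 × $450.51 = $901.02
Trial balance (start $0, +$450.51 each month, − disbursements):
  Apr: +$450.51 → $450.51
  May: +$450.51 − $2,079.36 → -$1,178.34
  Jun: +$450.51 → -$727.83
  Jul: +$450.51 → -$277.32
  Aug: +$450.51 − $2,927.88 → -$2,754.69
  Sep: +$450.51 → -$2,304.18
  Oct: +$450.51 → -$1,853.67
  Nov: +$450.51 → -$1,403.16
  Dec: +$450.51 → -$952.65
  Jan: +$450.51 → -$502.14
  Feb: +$450.51 − $398.88 → -$450.51
  Mar: +$450.51 → $0.00
Lowest trial balance = -$2,754.69 (Aug)
Initial deposit = cushion − low point = $901.02 − (-$2,754.69) = $3,655.71

$3,655.71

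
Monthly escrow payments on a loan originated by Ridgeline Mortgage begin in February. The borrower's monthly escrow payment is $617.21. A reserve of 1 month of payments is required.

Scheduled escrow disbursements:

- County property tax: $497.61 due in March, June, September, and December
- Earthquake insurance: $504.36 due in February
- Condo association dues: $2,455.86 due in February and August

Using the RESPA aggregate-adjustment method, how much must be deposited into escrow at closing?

Cushion = 1 × $617.21 = $617.21
Trial balance (start $0, +$617.21 each month, − disbursements):
  Feb: +$617.21 − $2,960.22 → -$2,343.01
  Mar: +$617.21 − $497.61 → -$2,223.41
  Apr: +$617.21 → -$1,606.20
  May: +$617.21 → -$988.99
  Jun: +$617.21 − $497.61 → -$869.39
  Jul: +$617.21 → -$252.18
  Aug: +$617.21 − $2,455.86 → -$2,090.83
  Sep: +$617.21 − $497.61 → -$1,971.23
  Oct: +$617.21 → -$1,354.02
  Nov: +$617.21 → -$736.81
  Dec: +$617.21 − $497.61 → -$617.21
  Jan: +$617.21 → $0.00
Lowest trial balance = -$2,343.01 (Feb)
Initial deposit = cushion − low point = $617.21 − (-$2,343.01) = $2,960.22

$2,960.22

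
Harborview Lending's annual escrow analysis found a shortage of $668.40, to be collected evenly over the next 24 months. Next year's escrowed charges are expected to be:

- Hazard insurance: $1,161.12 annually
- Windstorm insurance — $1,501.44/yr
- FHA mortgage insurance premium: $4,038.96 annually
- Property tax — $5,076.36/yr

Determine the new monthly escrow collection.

$1,009.34

Hazard insurance = $1,161.12 annually
Windstorm insurance = $1,501.44 annually
FHA mortgage insurance premium = $4,038.96 annually
Property tax = $5,076.36 annually
Total annual escrow = $1,161.12 + $1,501.44 + $4,038.96 + $5,076.36 = $11,777.88
Base monthly escrow = $11,777.88 ÷ 12 = $981.49
Shortage per month = $668.40 ÷ 24 = $27.85
Adjusted monthly = $981.49 + $27.85 = $1,009.34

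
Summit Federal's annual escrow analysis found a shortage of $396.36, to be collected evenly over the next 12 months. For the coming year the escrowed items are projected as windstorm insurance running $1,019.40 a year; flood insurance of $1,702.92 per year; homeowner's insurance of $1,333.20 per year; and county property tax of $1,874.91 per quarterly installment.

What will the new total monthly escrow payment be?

Windstorm insurance = $1,019.40 per year
Flood insurance = $1,702.92 per year
Homeowner's insurance = $1,333.20 per year
County property tax = $1,874.91 × 4 = $7,499.64 per year
Total per year = $1,019.40 + $1,702.92 + $1,333.20 + $7,499.64 = $11,555.16
Monthly = $11,555.16 ÷ 12 = $962.93
Shortage per month = $396.36 ÷ 12 = $33.03
Adjusted monthly = $962.93 + $33.03 = $995.96

$995.96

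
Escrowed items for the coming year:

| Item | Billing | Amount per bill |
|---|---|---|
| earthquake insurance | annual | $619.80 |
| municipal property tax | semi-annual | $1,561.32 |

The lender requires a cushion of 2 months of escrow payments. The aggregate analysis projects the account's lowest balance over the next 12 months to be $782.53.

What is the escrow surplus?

$158.79

Earthquake insurance — $619.80/yr
Municipal property tax — $1,561.32 × 2 = $3,122.64/yr
Total annual escrow = $619.80 + $3,122.64 = $3,742.44
Monthly escrow = $3,742.44 / 12 = $311.87
Required cushion = 2 × $311.87 = $623.74
Surplus = $782.53 − $623.74 = $158.79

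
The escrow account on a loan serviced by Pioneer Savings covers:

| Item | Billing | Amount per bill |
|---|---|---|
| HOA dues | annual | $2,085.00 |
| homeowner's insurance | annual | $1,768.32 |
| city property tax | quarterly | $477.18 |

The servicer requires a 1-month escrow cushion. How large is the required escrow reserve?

HOA dues = $2,085.00 annually
Homeowner's insurance = $1,768.32 annually
City property tax = $477.18 × 4 = $1,908.72 annually
Combined annual = $2,085.00 + $1,768.32 + $1,908.72 = $5,762.04
Per month = $5,762.04 / 12 = $480.17
Reserve = 1 × $480.17 = $480.17

$480.17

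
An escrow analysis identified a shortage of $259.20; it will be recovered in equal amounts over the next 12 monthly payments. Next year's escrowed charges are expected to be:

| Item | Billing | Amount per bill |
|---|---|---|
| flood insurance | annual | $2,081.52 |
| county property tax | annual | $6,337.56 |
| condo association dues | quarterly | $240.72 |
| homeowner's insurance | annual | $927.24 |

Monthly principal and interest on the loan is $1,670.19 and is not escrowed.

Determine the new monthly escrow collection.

Flood insurance: $2,081.52/yr
County property tax: $6,337.56/yr
Condo association dues: $240.72 × 4 = $962.88/yr
Homeowner's insurance: $927.24/yr
Yearly total = $10,309.20
Monthly = $10,309.20 / 12 = $859.10
Shortage per month = $259.20 ÷ 12 = $21.60
Adjusted monthly = $859.10 + $21.60 = $880.70

$880.70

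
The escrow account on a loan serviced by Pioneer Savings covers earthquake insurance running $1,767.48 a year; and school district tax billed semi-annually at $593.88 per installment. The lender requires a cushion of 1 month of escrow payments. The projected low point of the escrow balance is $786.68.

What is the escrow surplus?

$540.41

Earthquake insurance: $1,767.48 per year
School district tax: $593.88 × 2 = $1,187.76 per year
Yearly total = $1,767.48 + $1,187.76 = $2,955.24
Monthly escrow = $2,955.24 / 12 = $246.27
Required cushion = 1 × $246.27 = $246.27
Surplus = $786.68 − $246.27 = $540.41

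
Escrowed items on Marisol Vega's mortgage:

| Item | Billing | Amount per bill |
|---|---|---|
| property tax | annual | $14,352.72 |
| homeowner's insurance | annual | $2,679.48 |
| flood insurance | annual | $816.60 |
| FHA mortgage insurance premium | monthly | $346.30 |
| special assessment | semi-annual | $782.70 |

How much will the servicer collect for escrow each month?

Property tax — $14,352.72
Homeowner's insurance — $2,679.48
Flood insurance — $816.60
FHA mortgage insurance premium — $346.30 × 12 = $4,155.60
Special assessment — $782.70 × 2 = $1,565.40
Yearly total = $14,352.72 + $2,679.48 + $816.60 + $4,155.60 + $1,565.40 = $23,569.80
Monthly escrow = $23,569.80 / 12 = $1,964.15

$1,964.15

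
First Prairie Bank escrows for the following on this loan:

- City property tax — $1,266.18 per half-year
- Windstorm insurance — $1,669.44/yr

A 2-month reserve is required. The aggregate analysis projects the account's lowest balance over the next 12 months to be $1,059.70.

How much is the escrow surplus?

City property tax = $1,266.18 × 2 = $2,532.36 per year
Windstorm insurance = $1,669.44 per year
Combined annual = $4,201.80
Per month = $4,201.80 / 12 = $350.15
Cushion = 2 × $350.15 = $700.30
Surplus = $1,059.70 − $700.30 = $359.40

$359.40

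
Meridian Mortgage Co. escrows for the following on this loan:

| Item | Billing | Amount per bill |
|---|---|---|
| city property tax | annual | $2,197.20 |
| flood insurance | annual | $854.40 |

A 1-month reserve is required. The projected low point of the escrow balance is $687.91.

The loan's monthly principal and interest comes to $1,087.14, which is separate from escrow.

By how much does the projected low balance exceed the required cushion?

City property tax = $2,197.20 annually
Flood insurance = $854.40 annually
Annual escrow total = $2,197.20 + $854.40 = $3,051.60
Monthly escrow = $3,051.60 / 12 = $254.30
Required reserve = 1 × $254.30 = $254.30
Surplus = $687.91 − $254.30 = $433.61

$433.61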